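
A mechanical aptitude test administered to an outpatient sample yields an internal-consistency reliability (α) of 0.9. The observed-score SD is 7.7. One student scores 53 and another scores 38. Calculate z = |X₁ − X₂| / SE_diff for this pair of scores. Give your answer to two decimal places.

4.36

SEM = 7.7000·√(1 − 0.9000) ≈ 2.4350
SE_diff = √2 · SEM ≈ 3.4435
z = 15 / 3.4435 ≈ 4.3560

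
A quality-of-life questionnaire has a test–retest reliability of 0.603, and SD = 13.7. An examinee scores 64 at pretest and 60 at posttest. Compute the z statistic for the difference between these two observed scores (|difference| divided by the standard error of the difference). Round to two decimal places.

SEM = 13.700 · √(1 − 0.603) = 13.700 · √0.397 ≈ 13.700 · 0.630 ≈ 8.632
SE_diff = √2 · SEM ≈ 12.208
z = |64 − 60| / 12.208 = 4 / 12.208 ≈ 0.328

0.33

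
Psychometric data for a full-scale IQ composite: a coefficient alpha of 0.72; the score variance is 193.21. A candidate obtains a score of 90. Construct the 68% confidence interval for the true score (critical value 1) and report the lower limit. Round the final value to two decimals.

SD = √193.21 = 13.9000
The standard error of measurement is 13.9000×√(1 − 0.7200) ≃ 13.9000×0.5292 ≃ 7.3552.
Half-width = 1×7.3552 ≃ 7.3552
Lower limit = 90 − 7.3552 ≃ 82.6448

82.64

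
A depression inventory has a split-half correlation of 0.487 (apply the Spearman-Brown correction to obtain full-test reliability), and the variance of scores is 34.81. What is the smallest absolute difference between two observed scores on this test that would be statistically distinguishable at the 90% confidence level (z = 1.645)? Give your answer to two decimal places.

σ = 34.81^(1/2) = 5.9000
r_full = 2·0.487 / (1 + 0.487) ≈ 0.6550
SEM = 5.9000 * √(1 − 0.6550) = 5.9000 * √0.3450 ≈ 5.9000 * 0.5874 ≈ 3.4654
Standard error of the difference = 3.4654·√2 ≈ 4.9008
Smallest detectable difference = 1.645*4.9008 ≈ 8.0619

8.06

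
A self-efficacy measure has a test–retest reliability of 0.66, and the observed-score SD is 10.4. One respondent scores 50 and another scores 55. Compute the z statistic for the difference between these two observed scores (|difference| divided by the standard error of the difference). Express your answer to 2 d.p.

0.58

The standard error of measurement is 10.400·√(1 − 0.660) ≈ 10.400·0.583 ≈ 6.064.
SE_diff = SEM · √2 ≈ 6.064 · 1.414 ≈ 8.576
z = |50 − 55| / 8.576 = 5 / 8.576 ≈ 0.583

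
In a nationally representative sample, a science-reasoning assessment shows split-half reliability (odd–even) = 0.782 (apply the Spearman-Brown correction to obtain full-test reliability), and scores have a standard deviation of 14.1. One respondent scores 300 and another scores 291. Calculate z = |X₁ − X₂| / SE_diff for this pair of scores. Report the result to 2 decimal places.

Spearman-Brown: r = 2(0.782) / (1 + 0.782) = 1.5640 / 1.7820 ≈ 0.8777
The standard error of measurement is 14.1000×√(1 − 0.8777) ≈ 14.1000×0.3498 ≈ 4.9317.
SE_diff = SEM × √2 ≈ 4.9317 × 1.4142 ≈ 6.9744
z = |300 − 291| / 6.9744 = 9 / 6.9744 ≈ 1.2904

1.29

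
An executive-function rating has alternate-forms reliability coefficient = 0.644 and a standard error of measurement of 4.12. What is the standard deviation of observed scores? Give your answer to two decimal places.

6.91

σ = SEM·(1 − r)^(−1/2) ≃ 4.12*1.676 ≃ 6.905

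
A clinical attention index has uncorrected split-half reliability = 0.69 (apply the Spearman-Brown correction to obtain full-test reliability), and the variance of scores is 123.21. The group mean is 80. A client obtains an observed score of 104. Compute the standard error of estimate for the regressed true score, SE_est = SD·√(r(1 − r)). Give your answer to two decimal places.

4.30

σ = 123.21^(1/2) = 11.1000
Spearman-Brown: r = 2(0.69) / (1 + 0.69) = 1.3800 / 1.6900 ≈ 0.8166
SE_est = SD · √(r(1 − r)) = 11.1000 · √0.1498 ≈ 11.1000 · 0.3870 ≈ 4.2959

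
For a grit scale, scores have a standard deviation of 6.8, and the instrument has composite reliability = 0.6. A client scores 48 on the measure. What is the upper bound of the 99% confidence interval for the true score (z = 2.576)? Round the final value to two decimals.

59.08

SEM = 6.8000 * √(1 − 0.6000) = 6.8000 * √0.4000 ≈ 6.8000 * 0.6325 ≈ 4.3007
Half-width = 2.576*4.3007 ≈ 11.0786
Upper bound: 48 + 11.0786 = 59.0786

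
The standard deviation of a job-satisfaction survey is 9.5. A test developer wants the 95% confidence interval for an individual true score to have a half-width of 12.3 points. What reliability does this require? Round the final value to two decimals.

Required SEM = 12.3 / 1.96 ≃ 6.2755
r = 1 − (SEM / SD)² = 1 − (6.2755 / 9.5)² ≃ 1 − 0.4364 ≃ 0.5636

0.56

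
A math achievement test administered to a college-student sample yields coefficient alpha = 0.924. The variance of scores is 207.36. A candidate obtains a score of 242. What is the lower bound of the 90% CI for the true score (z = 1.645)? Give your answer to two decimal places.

SD = √207.36 = 14.400
SEM = 14.400*√(1 − 0.924) ≈ 3.970
Margin = 1.645 * 3.970 ≈ 6.530
Lower limit = 242 − 6.530 ≈ 235.470

235.47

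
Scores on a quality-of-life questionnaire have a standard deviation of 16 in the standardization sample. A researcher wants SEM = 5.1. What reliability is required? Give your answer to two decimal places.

r = 1 − (SEM / SD)² = 1 − (5.100 / 16)² ≈ 1 − 0.102 ≈ 0.898

0.90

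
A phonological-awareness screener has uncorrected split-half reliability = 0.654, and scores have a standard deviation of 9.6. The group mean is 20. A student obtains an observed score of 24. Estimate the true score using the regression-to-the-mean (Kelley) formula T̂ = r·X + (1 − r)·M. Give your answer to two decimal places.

23.16

r_full = 2·0.654 / (1 + 0.654) ≃ 0.791
T̂ = r·X + (1 − r)·M = 0.791·24 + 0.209·20 ≃ 18.979 + 4.184 ≃ 23.163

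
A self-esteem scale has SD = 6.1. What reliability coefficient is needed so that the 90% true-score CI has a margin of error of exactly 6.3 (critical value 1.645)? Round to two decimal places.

0.61

Required SEM = 6.3 / 1.645 ≃ 3.8298
Required reliability = 1 − (SEM/SD)² = 1 − 0.3942 ≃ 0.6058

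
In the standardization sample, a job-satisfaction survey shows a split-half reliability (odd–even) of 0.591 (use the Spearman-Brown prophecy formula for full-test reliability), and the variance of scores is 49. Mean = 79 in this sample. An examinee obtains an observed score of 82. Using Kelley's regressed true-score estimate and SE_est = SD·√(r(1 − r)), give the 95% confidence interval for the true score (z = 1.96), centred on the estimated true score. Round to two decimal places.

[75.23, 87.22]

σ = 49^(1/2) = 7.0000
Full-length reliability (Spearman-Brown) = 2(0.591)/(1+0.591) ≃ 0.7429
T̂ = 0.7429(82) + 0.2571(79) ≃ 81.2288
SE_est = 7.0000·√[r(1 − r)] ≃ 3.0591
CI = 81.2288 ± 1.96 · 3.0591 → [75.2329, 87.2247]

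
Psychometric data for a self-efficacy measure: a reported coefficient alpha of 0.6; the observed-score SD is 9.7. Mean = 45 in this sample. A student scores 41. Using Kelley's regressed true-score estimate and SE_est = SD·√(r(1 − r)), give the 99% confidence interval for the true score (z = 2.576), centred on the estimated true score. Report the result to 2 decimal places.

T̂ = 0.600(41) + 0.400(45) ≈ 42.600
SE_est = 9.700×√(0.600×0.400) ≈ 4.752
99% CI: 42.600 ± 12.241 ≈ (30.359, 54.841)

[30.36, 54.84]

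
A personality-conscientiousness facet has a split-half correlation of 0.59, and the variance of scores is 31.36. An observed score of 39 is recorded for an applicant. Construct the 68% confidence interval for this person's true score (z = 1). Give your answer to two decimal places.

SD = √31.36 = 5.6000
r_full = 2·0.59 / (1 + 0.59) ≈ 0.7421
SEM = 5.6000·√(1 − 0.7421) ≈ 2.8437
1 · SEM ≈ 2.8437
CI = 39 ± 2.8437 → [36.1563, 41.8437]

[36.16, 41.84]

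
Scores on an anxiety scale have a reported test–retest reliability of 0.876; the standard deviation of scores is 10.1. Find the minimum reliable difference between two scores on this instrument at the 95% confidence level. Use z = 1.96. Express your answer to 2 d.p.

SEM = 10.100 × √(1 − 0.876) = 10.100 × √0.124 ≈ 10.100 × 0.352 ≈ 3.557
SE_diff = SEM × √2 ≈ 3.557 × 1.414 ≈ 5.030
Smallest detectable difference = 1.96×5.030 ≈ 9.858

9.86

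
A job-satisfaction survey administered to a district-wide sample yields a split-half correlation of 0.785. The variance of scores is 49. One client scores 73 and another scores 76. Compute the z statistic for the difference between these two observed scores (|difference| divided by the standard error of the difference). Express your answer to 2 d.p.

0.87

SD = √49 = 7.00000
Full-length reliability (Spearman-Brown) = 2(0.785)/(1+0.785) ≈ 0.87955
SEM = 7.00000×√(1 − 0.87955) ≈ 2.42940
Standard error of the difference = 2.42940·√2 ≈ 3.43568
z = |73 − 76| / 3.43568 = 3 / 3.43568 ≈ 0.87319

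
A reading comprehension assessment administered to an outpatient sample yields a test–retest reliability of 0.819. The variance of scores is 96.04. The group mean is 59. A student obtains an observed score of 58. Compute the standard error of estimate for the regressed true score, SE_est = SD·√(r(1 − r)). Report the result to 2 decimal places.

SD = √96.04 ≈ 9.800
SE_est = SD * √(r(1 − r)) = 9.800 * √0.148 ≈ 9.800 * 0.385 ≈ 3.773

3.77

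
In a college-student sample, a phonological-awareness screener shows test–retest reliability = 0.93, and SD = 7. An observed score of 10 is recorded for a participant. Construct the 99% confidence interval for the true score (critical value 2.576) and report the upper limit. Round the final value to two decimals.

SEM = 7.000 · √(1 − 0.930) = 7.000 · √0.070 ≈ 7.000 · 0.265 ≈ 1.852
Half-width = 2.576·1.852 ≈ 4.771
Upper limit = 10 + 4.771 ≈ 14.771

14.77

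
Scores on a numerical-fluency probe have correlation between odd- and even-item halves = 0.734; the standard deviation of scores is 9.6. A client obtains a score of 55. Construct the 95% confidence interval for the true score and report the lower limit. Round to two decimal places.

Spearman-Brown: r = 2(0.734) / (1 + 0.734) = 1.468 / 1.734 ≈ 0.847
The standard error of measurement is 9.600·√(1 − 0.847) ≈ 9.600·0.392 ≈ 3.760.
Half-width = 1.96·3.760 ≈ 7.370
Lower bound: 55 − 7.370 = 47.630

47.63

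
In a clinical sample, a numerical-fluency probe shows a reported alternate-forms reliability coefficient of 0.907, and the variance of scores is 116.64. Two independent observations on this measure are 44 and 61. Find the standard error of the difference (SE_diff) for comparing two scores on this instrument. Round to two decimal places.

4.66

SD = √116.64 ≈ 10.800
SEM = 10.800 · √(1 − 0.907) = 10.800 · √0.093 ≈ 10.800 · 0.305 ≈ 3.294
SE_diff = √2 · SEM ≈ 4.658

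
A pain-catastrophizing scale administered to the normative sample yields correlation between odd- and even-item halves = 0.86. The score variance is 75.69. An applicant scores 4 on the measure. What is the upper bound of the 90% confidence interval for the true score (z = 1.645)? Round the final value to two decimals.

7.93

σ = 75.69^(1/2) = 8.700
r_full = 2·0.86 / (1 + 0.86) ≈ 0.925
SEM = 8.700×√(1 − 0.925) ≈ 2.387
1.645 × SEM ≈ 3.926
Upper bound: 4 + 3.926 = 7.926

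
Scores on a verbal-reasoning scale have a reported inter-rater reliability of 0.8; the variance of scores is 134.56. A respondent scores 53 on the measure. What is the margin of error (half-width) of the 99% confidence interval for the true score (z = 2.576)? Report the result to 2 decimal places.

13.36

σ = 134.56^(1/2) = 11.60000
SEM = 11.60000 × √(1 − 0.80000) = 11.60000 × √0.20000 ≃ 11.60000 × 0.44721 ≃ 5.18768
2.576 × SEM ≃ 13.36346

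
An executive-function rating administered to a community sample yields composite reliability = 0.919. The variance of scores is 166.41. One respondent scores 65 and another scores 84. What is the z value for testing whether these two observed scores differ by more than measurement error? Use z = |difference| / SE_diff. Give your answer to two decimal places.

3.66

SD = √166.41 ≈ 12.90000
SEM = 12.90000 × √(1 − 0.91900) = 12.90000 × √0.08100 ≈ 12.90000 × 0.28460 ≈ 3.67140
SE_diff = SEM × √2 ≈ 3.67140 × 1.41421 ≈ 5.19215
z = |65 − 84| / 5.19215 = 19 / 5.19215 ≈ 3.65937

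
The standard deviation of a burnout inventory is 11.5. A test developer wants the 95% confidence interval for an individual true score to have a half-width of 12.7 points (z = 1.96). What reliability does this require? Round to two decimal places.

Required SEM = 12.7 / 1.96 ≈ 6.47959
r = 1 − (6.47959/11.5)² ≈ 1 − 0.31747 ≈ 0.68253

0.68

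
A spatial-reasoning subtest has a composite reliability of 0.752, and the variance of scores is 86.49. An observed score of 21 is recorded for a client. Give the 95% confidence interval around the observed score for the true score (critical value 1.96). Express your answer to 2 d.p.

SD = √86.49 = 9.300
SEM = 9.300 · √(1 − 0.752) = 9.300 · √0.248 ≈ 9.300 · 0.498 ≈ 4.631
Half-width = 1.96·4.631 ≈ 9.077
CI = 21 ± 9.077 → [11.923, 30.077]

[11.92, 30.08]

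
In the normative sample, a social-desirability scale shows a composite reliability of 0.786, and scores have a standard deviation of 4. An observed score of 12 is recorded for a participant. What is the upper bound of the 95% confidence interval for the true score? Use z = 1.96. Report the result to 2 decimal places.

15.63

SEM = 4.000 · √(1 − 0.786) = 4.000 · √0.214 ≈ 4.000 · 0.463 ≈ 1.850
Half-width = 1.96·1.850 ≈ 3.627
Upper bound: 12 + 3.627 = 15.627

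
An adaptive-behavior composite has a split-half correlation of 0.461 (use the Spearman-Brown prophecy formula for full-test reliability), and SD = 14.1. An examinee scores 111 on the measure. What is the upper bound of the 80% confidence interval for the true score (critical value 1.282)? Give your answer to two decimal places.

Spearman-Brown: r = 2(0.461) / (1 + 0.461) = 0.9220 / 1.4610 ≈ 0.6311
SEM = 14.1000 * √(1 − 0.6311) = 14.1000 * √0.3689 ≈ 14.1000 * 0.6074 ≈ 8.5642
Half-width = 1.282*8.5642 ≈ 10.9793
Upper bound: 111 + 10.9793 = 121.9793

121.98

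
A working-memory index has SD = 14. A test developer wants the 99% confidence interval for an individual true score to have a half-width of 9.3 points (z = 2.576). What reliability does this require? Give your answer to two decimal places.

0.93

Required SEM = 9.3 / 2.576 ≈ 3.610
Required reliability = 1 − (SEM/SD)² = 1 − 0.066 ≈ 0.934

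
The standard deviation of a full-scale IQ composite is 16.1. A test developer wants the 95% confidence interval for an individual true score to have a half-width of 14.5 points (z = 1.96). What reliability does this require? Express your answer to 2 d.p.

Required SEM = 14.5 / 1.96 ≈ 7.3980
Required reliability = 1 − (SEM/SD)² = 1 − 0.2111 ≈ 0.7889

0.79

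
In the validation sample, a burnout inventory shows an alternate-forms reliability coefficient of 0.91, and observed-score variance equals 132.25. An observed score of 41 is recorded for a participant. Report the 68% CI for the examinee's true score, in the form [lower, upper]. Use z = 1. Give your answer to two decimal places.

SD = √132.25 ≈ 11.5000
SEM = 11.5000 × √(1 − 0.9100) = 11.5000 × √0.0900 ≈ 11.5000 × 0.3000 ≈ 3.4500
Half-width = 1×3.4500 ≈ 3.4500
Interval: (37.5500, 44.4500)

[37.55, 44.45]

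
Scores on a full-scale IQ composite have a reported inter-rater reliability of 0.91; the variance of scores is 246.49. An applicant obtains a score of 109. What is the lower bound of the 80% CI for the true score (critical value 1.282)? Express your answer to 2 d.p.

102.96

σ = 246.49^(1/2) = 15.7000
The standard error of measurement is 15.7000·√(1 − 0.9100) ≈ 15.7000·0.3000 ≈ 4.7100.
Margin = 1.282 · 4.7100 ≈ 6.0382
Lower bound: 109 − 6.0382 = 102.9618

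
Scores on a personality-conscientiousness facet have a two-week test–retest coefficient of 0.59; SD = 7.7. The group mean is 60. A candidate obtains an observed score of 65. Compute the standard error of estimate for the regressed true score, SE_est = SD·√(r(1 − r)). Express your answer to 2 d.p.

3.79

SE_est = SD · √(r(1 − r)) = 7.700 · √0.242 ≈ 7.700 · 0.492 ≈ 3.787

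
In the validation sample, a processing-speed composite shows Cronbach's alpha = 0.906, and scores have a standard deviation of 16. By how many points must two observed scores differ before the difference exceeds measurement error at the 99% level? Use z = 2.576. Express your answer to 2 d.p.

SEM = 16.0000·√(1 − 0.9060) ≈ 4.9055
SE_diff = √2 · SEM ≈ 6.9374
Minimum reliable difference = 2.576 · SE_diff ≈ 2.576 · 6.9374 ≈ 17.8708

17.87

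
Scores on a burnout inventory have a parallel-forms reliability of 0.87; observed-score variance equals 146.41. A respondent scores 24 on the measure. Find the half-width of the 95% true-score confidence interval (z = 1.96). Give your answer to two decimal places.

8.55

SD = √146.41 ≃ 12.1000
SEM = 12.1000*√(1 − 0.8700) ≃ 4.3627
Half-width = 1.96*4.3627 ≃ 8.5509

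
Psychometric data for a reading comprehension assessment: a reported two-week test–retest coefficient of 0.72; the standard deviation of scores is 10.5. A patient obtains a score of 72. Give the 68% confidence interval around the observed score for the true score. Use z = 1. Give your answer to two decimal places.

[66.44, 77.56]

SEM = 10.50000 × √(1 − 0.72000) = 10.50000 × √0.28000 ≈ 10.50000 × 0.52915 ≈ 5.55608
Half-width = 1×5.55608 ≈ 5.55608
Interval: (66.44392, 77.55608)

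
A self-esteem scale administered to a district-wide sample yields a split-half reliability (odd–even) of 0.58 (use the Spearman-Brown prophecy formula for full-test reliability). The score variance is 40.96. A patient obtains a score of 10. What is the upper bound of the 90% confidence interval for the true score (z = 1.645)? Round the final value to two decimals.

15.43

σ = 40.96^(1/2) = 6.4000
Spearman-Brown: r = 2(0.58) / (1 + 0.58) = 1.1600 / 1.5800 ≃ 0.7342
SEM = 6.4000 · √(1 − 0.7342) = 6.4000 · √0.2658 ≃ 6.4000 · 0.5156 ≃ 3.2997
Half-width = 1.645·3.2997 ≃ 5.4280
Upper bound: 10 + 5.4280 = 15.4280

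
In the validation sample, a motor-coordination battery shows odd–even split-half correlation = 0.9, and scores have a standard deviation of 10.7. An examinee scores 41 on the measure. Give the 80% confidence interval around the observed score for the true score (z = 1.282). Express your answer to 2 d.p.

[37.85, 44.15]

Spearman-Brown: r = 2(0.9) / (1 + 0.9) = 1.800 / 1.900 ≃ 0.947
SEM = 10.700×√(1 − 0.947) ≃ 2.455
Margin = 1.282 × 2.455 ≃ 3.147
Interval: (37.853, 44.147)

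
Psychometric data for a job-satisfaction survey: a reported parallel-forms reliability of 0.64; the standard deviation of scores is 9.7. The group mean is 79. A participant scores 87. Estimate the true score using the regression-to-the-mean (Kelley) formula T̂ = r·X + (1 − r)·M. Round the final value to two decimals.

84.12

Estimated true score = 0.64000·87 + (1 − 0.64000)·79 ≈ 84.12000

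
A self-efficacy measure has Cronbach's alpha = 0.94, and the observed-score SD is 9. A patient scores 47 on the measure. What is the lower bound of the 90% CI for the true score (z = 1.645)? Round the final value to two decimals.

43.37

SEM = 9.00000 × √(1 − 0.94000) = 9.00000 × √0.06000 ≈ 9.00000 × 0.24495 ≈ 2.20454
Margin = 1.645 × 2.20454 ≈ 3.62647
Lower bound: 47 − 3.62647 = 43.37353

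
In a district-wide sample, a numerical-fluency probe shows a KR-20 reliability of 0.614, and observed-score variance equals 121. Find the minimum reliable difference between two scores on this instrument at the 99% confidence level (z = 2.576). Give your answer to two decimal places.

σ = 121^(1/2) = 11.0000
The standard error of measurement is 11.0000·√(1 − 0.6140) ≈ 11.0000·0.6213 ≈ 6.8342.
SE_diff = √2 · SEM ≈ 9.6650
Minimum reliable difference = 2.576 · SE_diff ≈ 2.576 · 9.6650 ≈ 24.8970

24.90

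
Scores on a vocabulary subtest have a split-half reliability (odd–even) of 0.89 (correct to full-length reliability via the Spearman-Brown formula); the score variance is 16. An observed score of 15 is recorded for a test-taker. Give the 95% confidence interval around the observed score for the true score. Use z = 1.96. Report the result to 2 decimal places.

[13.11, 16.89]

SD = √16 ≈ 4.0000
r_full = 2·0.89 / (1 + 0.89) ≈ 0.9418
SEM = 4.0000*√(1 − 0.9418) ≈ 0.9650
Margin = 1.96 * 0.9650 ≈ 1.8914
95% CI: 15 ± 1.8914 = [13.1086, 16.8914]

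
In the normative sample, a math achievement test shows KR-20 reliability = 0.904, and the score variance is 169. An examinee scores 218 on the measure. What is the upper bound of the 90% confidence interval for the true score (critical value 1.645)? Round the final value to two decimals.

224.63

σ = 169^(1/2) = 13.0000
SEM = 13.0000 * √(1 − 0.9040) = 13.0000 * √0.0960 ≈ 13.0000 * 0.3098 ≈ 4.0279
1.645 * SEM ≈ 6.6259
Upper bound: 218 + 6.6259 = 224.6259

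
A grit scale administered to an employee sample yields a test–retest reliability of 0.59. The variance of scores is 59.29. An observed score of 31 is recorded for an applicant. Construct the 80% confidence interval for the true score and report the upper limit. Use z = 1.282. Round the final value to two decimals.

37.32

SD = √59.29 = 7.7000
SEM = 7.7000×√(1 − 0.5900) ≃ 4.9304
Margin = 1.282 × 4.9304 ≃ 6.3208
Upper bound: 31 + 6.3208 = 37.3208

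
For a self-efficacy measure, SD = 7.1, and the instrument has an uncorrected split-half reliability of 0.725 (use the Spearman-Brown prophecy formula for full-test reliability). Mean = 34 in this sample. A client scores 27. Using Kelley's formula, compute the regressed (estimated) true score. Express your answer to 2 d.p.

Spearman-Brown: r = 2(0.725) / (1 + 0.725) = 1.4500 / 1.7250 ≈ 0.8406
T̂ = 0.8406(27) + 0.1594(34) ≈ 28.1159

28.12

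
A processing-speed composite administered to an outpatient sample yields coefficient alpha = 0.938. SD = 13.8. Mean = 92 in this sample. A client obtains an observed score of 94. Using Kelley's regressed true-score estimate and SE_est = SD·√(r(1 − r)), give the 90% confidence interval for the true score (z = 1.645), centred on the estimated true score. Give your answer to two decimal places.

[88.40, 99.35]

Estimated true score = 0.93800*94 + (1 − 0.93800)*92 ≈ 93.87600
SE_est = 13.80000·√[r(1 − r)] ≈ 3.32795
90% CI: 93.87600 ± 5.47447 ≈ (88.40153, 99.35047)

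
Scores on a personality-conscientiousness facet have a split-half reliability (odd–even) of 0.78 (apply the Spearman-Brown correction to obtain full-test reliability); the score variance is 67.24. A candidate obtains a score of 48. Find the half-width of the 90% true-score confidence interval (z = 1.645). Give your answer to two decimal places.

4.74

SD = √67.24 ≈ 8.2000
r_full = 2·0.78 / (1 + 0.78) ≈ 0.8764
SEM = 8.2000·√(1 − 0.8764) ≈ 2.8828
Half-width = 1.645·2.8828 ≈ 4.7422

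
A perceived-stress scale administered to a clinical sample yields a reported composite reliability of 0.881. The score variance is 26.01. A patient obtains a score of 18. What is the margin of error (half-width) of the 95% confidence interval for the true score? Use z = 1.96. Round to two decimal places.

3.45

SD = √26.01 ≈ 5.100
SEM = 5.100 · √(1 − 0.881) = 5.100 · √0.119 ≈ 5.100 · 0.345 ≈ 1.759
Margin = 1.96 · 1.759 ≈ 3.448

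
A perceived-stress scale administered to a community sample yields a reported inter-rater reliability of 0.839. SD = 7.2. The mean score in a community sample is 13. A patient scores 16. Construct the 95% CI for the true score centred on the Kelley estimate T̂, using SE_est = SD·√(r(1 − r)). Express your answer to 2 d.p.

Estimated true score = 0.8390·16 + (1 − 0.8390)·13 ≈ 15.5170
SE_est = SD · √(r(1 − r)) = 7.2000 · √0.1351 ≈ 7.2000 · 0.3675 ≈ 2.6462
95% CI: 15.5170 ± 5.1866 ≈ (10.3304, 20.7036)

[10.33, 20.70]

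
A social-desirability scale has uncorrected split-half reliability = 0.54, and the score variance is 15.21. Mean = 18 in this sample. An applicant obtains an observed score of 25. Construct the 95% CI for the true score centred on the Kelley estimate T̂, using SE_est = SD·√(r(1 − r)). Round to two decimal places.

[19.41, 26.41]

SD = √15.21 = 3.900
Spearman-Brown: r = 2(0.54) / (1 + 0.54) = 1.080 / 1.540 ≈ 0.701
T̂ = r·X + (1 − r)·M = 0.701·25 + 0.299·18 ≈ 17.532 + 5.377 ≈ 22.909
SE_est = 3.900·√(0.701·0.299) ≈ 1.785
95% CI: 22.909 ± 3.499 ≈ (19.411, 26.408)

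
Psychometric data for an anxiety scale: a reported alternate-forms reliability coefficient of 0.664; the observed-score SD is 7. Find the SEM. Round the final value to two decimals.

The standard error of measurement is 7.0000*√(1 − 0.6640) ≈ 7.0000*0.5797 ≈ 4.0576.

4.06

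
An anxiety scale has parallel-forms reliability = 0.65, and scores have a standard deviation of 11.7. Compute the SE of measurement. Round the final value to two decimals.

SEM = 11.70000*√(1 − 0.65000) ≃ 6.92181

6.92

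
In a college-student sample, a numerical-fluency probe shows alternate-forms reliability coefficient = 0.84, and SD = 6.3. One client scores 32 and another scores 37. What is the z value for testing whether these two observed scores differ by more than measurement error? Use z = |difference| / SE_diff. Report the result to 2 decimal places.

1.40

SEM = 6.30000 × √(1 − 0.84000) = 6.30000 × √0.16000 ≃ 6.30000 × 0.40000 ≃ 2.52000
SE_diff = √2 × SEM ≃ 3.56382
z = 5 / 3.56382 ≃ 1.40299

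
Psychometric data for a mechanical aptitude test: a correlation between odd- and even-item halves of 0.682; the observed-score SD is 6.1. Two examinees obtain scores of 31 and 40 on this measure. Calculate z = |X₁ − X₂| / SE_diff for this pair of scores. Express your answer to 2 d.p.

Full-length reliability (Spearman-Brown) = 2(0.682)/(1+0.682) ≈ 0.811
SEM = 6.100 × √(1 − 0.811) = 6.100 × √0.189 ≈ 6.100 × 0.435 ≈ 2.652
SE_diff = SEM × √2 ≈ 2.652 × 1.414 ≈ 3.751
z = 9 / 3.751 ≈ 2.399

2.40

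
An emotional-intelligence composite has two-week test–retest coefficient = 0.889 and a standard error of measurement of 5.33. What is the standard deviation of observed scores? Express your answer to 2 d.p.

σ = SEM·(1 − r)^(−1/2) ≈ 5.33·3.0015 ≈ 15.9980

16.00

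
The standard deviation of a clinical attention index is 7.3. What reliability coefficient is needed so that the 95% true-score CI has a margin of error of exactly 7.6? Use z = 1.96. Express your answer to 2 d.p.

0.72

SEM needed = half-width / z = 7.6/1.96 ≈ 3.878
r = 1 − (3.878/7.3)² ≈ 1 − 0.282 ≈ 0.718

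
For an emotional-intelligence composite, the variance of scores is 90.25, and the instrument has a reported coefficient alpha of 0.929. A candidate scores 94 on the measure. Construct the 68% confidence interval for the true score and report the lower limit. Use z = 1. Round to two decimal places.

91.47

SD = √90.25 ≃ 9.500
SEM = 9.500·√(1 − 0.929) ≃ 2.531
Margin = 1 · 2.531 ≃ 2.531
Lower limit = 94 − 2.531 ≃ 91.469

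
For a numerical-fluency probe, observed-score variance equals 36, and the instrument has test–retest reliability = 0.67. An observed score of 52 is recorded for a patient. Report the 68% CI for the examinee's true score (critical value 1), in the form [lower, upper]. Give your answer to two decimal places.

[48.55, 55.45]

SD = √36 ≈ 6.00000
SEM = 6.00000 · √(1 − 0.67000) = 6.00000 · √0.33000 ≈ 6.00000 · 0.57446 ≈ 3.44674
1 · SEM ≈ 3.44674
CI = 52 ± 3.44674 → [48.55326, 55.44674]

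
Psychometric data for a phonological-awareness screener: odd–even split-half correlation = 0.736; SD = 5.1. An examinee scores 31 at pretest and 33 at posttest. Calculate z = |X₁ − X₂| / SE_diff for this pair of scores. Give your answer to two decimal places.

Full-length reliability (Spearman-Brown) = 2(0.736)/(1+0.736) ≈ 0.8479
SEM = 5.1000*√(1 − 0.8479) ≈ 1.9888
Standard error of the difference = 1.9888·√2 ≈ 2.8126
z = 2 / 2.8126 ≈ 0.7111

0.71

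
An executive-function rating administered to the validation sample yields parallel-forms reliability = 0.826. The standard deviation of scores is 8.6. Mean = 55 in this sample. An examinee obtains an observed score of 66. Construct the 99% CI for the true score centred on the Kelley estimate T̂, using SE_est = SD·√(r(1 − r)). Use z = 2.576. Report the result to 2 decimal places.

T̂ = 0.8260(66) + 0.1740(55) ≈ 64.0860
SE_est = 8.6000*√(0.8260*0.1740) ≈ 3.2603
99% CI: 64.0860 ± 8.3986 ≈ (55.6874, 72.4846)

[55.69, 72.48]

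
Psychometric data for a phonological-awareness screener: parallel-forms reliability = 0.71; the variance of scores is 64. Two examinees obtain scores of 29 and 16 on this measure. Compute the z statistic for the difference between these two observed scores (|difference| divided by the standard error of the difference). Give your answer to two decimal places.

SD = √64 ≈ 8.0000
SEM = 8.0000 × √(1 − 0.7100) = 8.0000 × √0.2900 ≈ 8.0000 × 0.5385 ≈ 4.3081
SE_diff = √2 × SEM ≈ 6.0926
z = |29 − 16| / 6.0926 = 13 / 6.0926 ≈ 2.1337

2.13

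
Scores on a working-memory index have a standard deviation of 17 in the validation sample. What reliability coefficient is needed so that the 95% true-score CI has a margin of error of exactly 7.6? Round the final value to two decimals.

0.95

SEM needed = half-width / z = 7.6/1.96 ≃ 3.87755
Required reliability = 1 − (SEM/SD)² = 1 − 0.05203 ≃ 0.94797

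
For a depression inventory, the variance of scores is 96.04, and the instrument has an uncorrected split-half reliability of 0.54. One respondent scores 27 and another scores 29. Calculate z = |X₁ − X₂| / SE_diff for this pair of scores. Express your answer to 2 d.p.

0.26

σ = 96.04^(1/2) = 9.8000
Full-length reliability (Spearman-Brown) = 2(0.54)/(1+0.54) ≈ 0.7013
The standard error of measurement is 9.8000·√(1 − 0.7013) ≈ 9.8000·0.5465 ≈ 5.3561.
SE_diff = SEM · √2 ≈ 5.3561 · 1.4142 ≈ 7.5746
z = 2 / 7.5746 ≈ 0.2640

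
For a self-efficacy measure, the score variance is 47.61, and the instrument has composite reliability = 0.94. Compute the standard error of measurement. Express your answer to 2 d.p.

1.69

σ = 47.61^(1/2) = 6.9000
SEM = 6.9000·√(1 − 0.9400) ≈ 1.6901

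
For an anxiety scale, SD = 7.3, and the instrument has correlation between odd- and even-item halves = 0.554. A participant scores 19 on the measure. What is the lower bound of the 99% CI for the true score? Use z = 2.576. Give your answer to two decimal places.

8.93

r_full = 2·0.554 / (1 + 0.554) ≃ 0.7130
SEM = 7.3000 · √(1 − 0.7130) = 7.3000 · √0.2870 ≃ 7.3000 · 0.5357 ≃ 3.9108
Margin = 2.576 · 3.9108 ≃ 10.0742
Lower limit = 19 − 10.0742 ≃ 8.9258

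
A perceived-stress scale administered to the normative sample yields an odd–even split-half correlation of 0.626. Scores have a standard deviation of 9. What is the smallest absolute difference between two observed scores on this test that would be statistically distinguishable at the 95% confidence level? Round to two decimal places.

Full-length reliability (Spearman-Brown) = 2(0.626)/(1+0.626) ≈ 0.770
SEM = 9.000 · √(1 − 0.770) = 9.000 · √0.230 ≈ 9.000 · 0.480 ≈ 4.316
SE_diff = √2 · SEM ≈ 6.104
Smallest detectable difference = 1.96·6.104 ≈ 11.964

11.96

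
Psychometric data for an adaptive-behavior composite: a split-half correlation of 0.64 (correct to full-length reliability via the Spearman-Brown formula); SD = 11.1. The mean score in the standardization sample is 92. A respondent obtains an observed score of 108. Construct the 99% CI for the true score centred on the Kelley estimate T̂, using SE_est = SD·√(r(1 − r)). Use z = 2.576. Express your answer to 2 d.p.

[92.65, 116.32]

Full-length reliability (Spearman-Brown) = 2(0.64)/(1+0.64) ≃ 0.7805
Estimated true score = 0.7805*108 + (1 − 0.7805)*92 ≃ 104.4878
SE_est = SD * √(r(1 − r)) = 11.1000 * √0.1713 ≃ 11.1000 * 0.4139 ≃ 4.5945
99% CI: 104.4878 ± 11.8354 ≃ (92.6525, 116.3232)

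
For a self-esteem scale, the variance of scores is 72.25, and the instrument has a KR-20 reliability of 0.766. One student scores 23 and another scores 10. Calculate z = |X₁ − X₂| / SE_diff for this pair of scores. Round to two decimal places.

SD = √72.25 = 8.5000
SEM = 8.5000 × √(1 − 0.7660) = 8.5000 × √0.2340 ≃ 8.5000 × 0.4837 ≃ 4.1118
Standard error of the difference = 4.1118·√2 ≃ 5.8149
z = 13 / 5.8149 ≃ 2.2356

2.24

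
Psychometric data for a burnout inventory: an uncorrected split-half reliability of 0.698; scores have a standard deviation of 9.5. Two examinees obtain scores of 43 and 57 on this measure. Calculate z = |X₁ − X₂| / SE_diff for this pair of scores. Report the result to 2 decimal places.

Full-length reliability (Spearman-Brown) = 2(0.698)/(1+0.698) ≈ 0.8221
The standard error of measurement is 9.5000×√(1 − 0.8221) ≈ 9.5000×0.4217 ≈ 4.0064.
SE_diff = SEM × √2 ≈ 4.0064 × 1.4142 ≈ 5.6660
z = |43 − 57| / 5.6660 = 14 / 5.6660 ≈ 2.4709

2.47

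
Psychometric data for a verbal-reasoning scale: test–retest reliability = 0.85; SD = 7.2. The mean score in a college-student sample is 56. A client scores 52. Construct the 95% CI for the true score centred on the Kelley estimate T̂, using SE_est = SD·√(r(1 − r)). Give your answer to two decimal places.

[47.56, 57.64]

T̂ = 0.850(52) + 0.150(56) ≈ 52.600
SE_est = SD * √(r(1 − r)) = 7.200 * √0.128 ≈ 7.200 * 0.357 ≈ 2.571
95% CI: 52.600 ± 5.039 ≈ (47.561, 57.639)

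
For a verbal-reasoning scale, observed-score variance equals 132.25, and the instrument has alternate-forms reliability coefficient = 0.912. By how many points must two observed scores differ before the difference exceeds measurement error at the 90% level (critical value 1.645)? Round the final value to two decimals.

7.94

SD = √132.25 = 11.500
SEM = 11.500 × √(1 − 0.912) = 11.500 × √0.088 ≈ 11.500 × 0.297 ≈ 3.411
Standard error of the difference = 3.411·√2 ≈ 4.825
Minimum reliable difference = 1.645 × SE_diff ≈ 1.645 × 4.825 ≈ 7.936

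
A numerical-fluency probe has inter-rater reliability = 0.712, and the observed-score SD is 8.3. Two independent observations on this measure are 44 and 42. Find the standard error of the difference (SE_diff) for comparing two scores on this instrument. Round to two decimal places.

SEM = 8.300·√(1 − 0.712) ≈ 4.454
SE_diff = √2 · SEM ≈ 6.299

6.30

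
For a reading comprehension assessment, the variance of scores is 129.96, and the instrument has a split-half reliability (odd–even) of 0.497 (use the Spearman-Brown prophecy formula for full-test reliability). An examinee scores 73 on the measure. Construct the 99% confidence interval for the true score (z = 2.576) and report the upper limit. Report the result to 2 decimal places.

90.02

SD = √129.96 ≈ 11.4000
r_full = 2·0.497 / (1 + 0.497) ≈ 0.6640
The standard error of measurement is 11.4000·√(1 − 0.6640) ≈ 11.4000·0.5797 ≈ 6.6081.
2.576 · SEM ≈ 17.0225
Upper bound: 73 + 17.0225 = 90.0225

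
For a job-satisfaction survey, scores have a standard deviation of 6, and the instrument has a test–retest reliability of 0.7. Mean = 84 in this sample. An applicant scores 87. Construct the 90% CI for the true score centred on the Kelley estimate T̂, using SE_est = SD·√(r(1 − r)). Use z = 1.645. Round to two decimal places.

[81.58, 90.62]

Estimated true score = 0.7000*87 + (1 − 0.7000)*84 ≈ 86.1000
SE_est = 6.0000·√[r(1 − r)] ≈ 2.7495
90% CI: 86.1000 ± 4.5230 ≈ (81.5770, 90.6230)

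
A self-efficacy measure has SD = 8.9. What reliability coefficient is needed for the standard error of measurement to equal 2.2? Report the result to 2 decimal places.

r = 1 − (SEM / SD)² = 1 − (2.2000 / 8.9)² ≈ 1 − 0.0611 ≈ 0.9389

0.94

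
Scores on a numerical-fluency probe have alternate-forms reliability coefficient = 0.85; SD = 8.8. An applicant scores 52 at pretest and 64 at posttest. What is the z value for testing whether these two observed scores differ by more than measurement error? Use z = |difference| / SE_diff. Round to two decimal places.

2.49

SEM = 8.8000 × √(1 − 0.8500) = 8.8000 × √0.1500 ≈ 8.8000 × 0.3873 ≈ 3.4082
Standard error of the difference = 3.4082·√2 ≈ 4.8200
z = |52 − 64| / 4.8200 = 12 / 4.8200 ≈ 2.4896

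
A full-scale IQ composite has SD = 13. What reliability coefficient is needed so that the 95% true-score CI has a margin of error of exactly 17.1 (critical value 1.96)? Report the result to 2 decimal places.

SEM needed = half-width / z = 17.1/1.96 ≈ 8.7245
r = 1 − (8.7245/13)² ≈ 1 − 0.4504 ≈ 0.5496

0.55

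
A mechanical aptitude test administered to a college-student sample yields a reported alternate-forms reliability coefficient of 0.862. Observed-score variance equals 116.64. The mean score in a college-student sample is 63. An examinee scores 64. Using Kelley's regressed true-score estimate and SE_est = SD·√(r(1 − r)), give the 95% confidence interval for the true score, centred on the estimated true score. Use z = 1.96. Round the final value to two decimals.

[56.56, 71.16]

SD = √116.64 ≃ 10.800
T̂ = 0.862(64) + 0.138(63) ≃ 63.862
SE_est = 10.800·√[r(1 − r)] ≃ 3.725
CI = 63.862 ± 1.96 × 3.725 → [56.561, 71.163]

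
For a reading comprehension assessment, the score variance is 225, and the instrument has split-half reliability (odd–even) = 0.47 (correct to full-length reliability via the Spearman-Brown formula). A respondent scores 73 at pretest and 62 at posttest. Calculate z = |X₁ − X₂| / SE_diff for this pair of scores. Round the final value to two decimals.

SD = √225 ≈ 15.000
r_full = 2·0.47 / (1 + 0.47) ≈ 0.639
The standard error of measurement is 15.000*√(1 − 0.639) ≈ 15.000*0.600 ≈ 9.007.
SE_diff = √2 * SEM ≈ 12.738
z = |73 − 62| / 12.738 = 11 / 12.738 ≈ 0.864

0.86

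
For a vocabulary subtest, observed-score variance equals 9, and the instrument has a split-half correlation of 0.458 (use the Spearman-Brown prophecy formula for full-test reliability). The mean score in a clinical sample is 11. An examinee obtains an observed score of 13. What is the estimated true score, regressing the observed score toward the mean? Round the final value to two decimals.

r_full = 2·0.458 / (1 + 0.458) ≈ 0.62826
T̂ = 0.62826(13) + 0.37174(11) ≈ 12.25652

12.26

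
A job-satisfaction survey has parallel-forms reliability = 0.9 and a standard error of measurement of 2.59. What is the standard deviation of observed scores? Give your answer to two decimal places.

σ = SEM·(1 − r)^(−1/2) ≈ 2.59*3.162 ≈ 8.190

8.19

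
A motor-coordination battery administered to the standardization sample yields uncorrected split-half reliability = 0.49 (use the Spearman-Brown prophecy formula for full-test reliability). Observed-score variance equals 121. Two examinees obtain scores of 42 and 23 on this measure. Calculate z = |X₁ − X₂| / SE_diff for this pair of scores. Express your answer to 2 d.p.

2.09

SD = √121 ≈ 11.0000
r_full = 2·0.49 / (1 + 0.49) ≈ 0.6577
SEM = 11.0000·√(1 − 0.6577) ≈ 6.4355
Standard error of the difference = 6.4355·√2 ≈ 9.1012
z = 19 / 9.1012 ≈ 2.0876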